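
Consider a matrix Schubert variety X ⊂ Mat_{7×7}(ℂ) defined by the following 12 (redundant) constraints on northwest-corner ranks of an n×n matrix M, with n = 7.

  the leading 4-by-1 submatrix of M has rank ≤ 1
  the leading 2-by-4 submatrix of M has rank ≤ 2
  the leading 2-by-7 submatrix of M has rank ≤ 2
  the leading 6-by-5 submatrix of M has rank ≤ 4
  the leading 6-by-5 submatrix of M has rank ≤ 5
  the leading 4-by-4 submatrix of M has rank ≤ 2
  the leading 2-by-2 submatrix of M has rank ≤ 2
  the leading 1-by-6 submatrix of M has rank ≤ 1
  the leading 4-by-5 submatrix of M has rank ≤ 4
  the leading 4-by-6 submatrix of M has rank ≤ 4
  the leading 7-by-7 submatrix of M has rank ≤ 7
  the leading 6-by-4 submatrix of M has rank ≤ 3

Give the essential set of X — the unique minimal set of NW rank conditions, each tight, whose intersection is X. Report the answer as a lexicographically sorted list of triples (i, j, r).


The tightest implied rank at each (i,j), from the 12 conditions:

  row 1: 1 1 1 1 1 1 1
  row 2: 1 2 2 2 2 2 2
  row 3: 1 2 2 2 3 3 3
  row 4: 1 2 2 2 3 4 4
  row 5: 1 2 3 3 4 5 5
  row 6: 1 2 3 3 4 5 6
  row 7: 1 2 3 4 5 6 7

so w = (1, 2, 5, 6, 3, 7, 4).

|D(w)|=5, |Ess(w)|=2:

[(4, 4, 2), (6, 4, 3)]


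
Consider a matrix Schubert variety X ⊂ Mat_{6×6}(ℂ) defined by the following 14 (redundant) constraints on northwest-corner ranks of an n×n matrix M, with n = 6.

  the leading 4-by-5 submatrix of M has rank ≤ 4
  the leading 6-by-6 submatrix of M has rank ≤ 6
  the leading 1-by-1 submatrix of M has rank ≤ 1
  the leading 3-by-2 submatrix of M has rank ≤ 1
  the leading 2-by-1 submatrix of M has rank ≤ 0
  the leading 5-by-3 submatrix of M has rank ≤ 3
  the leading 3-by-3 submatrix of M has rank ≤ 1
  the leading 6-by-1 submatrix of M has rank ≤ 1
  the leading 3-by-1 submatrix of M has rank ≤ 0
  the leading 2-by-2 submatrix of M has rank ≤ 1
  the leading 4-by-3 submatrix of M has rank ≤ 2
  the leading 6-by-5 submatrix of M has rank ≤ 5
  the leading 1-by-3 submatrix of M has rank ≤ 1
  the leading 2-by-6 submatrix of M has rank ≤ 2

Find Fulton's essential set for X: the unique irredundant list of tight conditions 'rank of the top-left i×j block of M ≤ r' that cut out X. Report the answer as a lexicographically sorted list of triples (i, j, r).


The tightest implied rank at each (i,j), from the 14 conditions:

  0  1  1  1  1  1
  0  1  1  2  2  2
  0  1  1  2  3  3
  1  2  2  3  4  4
  1  2  3  4  5  5
  1  2  3  4  5  6

the unique w with this rank table is (2, 4, 5, 1, 3, 6).

2 SE-corners of the 5-cell Rothe diagram give Ess(w):

[(3, 1, 0), (3, 3, 1)]


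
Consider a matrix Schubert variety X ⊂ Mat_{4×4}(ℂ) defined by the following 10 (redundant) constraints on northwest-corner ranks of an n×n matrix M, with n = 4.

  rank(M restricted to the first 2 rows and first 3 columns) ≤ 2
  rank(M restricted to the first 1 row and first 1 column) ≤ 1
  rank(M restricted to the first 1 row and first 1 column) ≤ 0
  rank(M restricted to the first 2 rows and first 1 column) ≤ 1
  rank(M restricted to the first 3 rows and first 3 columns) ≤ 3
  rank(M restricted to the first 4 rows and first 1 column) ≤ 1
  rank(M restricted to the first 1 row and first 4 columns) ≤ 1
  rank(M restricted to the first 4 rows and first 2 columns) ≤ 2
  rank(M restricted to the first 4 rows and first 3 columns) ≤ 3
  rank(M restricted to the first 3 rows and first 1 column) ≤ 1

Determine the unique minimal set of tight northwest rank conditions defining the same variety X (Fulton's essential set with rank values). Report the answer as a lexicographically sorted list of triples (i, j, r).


Propagating the 10 rank bounds to every northwest block:

  row 1: 0 1 1 1
  row 2: 1 2 2 2
  row 3: 1 2 3 3
  row 4: 1 2 3 4

reading off 1-entries of Δ²R: w = (2, 1, 3, 4).

Rothe diagram D(w) (1 cell), 1 SE-corner (essential condition):

[(1, 1, 0)]


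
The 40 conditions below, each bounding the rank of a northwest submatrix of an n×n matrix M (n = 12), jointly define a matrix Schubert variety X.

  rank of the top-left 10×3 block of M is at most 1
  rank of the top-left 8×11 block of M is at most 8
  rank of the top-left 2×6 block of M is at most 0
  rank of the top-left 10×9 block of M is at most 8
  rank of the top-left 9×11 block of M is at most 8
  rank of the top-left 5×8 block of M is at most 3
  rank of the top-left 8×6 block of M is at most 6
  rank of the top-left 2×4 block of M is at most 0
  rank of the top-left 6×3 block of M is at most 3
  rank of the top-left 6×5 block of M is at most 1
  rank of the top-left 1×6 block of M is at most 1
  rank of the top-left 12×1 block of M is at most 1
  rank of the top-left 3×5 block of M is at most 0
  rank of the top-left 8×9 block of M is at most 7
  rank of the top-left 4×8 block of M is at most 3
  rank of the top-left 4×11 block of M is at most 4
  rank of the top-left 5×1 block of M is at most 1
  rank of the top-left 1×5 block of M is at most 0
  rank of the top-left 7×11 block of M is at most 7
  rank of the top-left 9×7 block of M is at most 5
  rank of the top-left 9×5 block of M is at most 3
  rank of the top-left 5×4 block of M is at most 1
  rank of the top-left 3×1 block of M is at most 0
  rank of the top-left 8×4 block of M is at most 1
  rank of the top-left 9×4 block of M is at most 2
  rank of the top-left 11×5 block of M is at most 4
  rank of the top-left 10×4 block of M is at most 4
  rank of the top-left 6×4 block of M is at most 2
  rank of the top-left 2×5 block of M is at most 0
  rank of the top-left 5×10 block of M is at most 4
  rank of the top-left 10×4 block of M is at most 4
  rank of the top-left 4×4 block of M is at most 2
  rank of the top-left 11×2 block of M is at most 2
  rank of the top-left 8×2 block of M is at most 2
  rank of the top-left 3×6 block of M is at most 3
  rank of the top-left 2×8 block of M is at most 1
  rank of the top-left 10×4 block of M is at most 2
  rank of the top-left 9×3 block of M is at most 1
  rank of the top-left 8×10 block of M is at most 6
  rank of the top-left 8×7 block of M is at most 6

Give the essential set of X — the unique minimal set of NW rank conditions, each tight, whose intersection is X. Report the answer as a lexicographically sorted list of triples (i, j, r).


Propagating the 40 rank bounds to every northwest block:

  i=1: 0 | 0 | 0 | 0 | 0 | 0 | 1 | 1 | 1 | 1 | 1 | 1
  i=2: 0 | 0 | 0 | 0 | 0 | 0 | 1 | 1 | 2 | 2 | 2 | 2
  i=3: 0 | 0 | 0 | 0 | 0 | 1 | 2 | 2 | 3 | 3 | 3 | 3
  i=4: 1 | 1 | 1 | 1 | 1 | 2 | 3 | 3 | 4 | 4 | 4 | 4
  i=5: 1 | 1 | 1 | 1 | 1 | 2 | 3 | 3 | 4 | 4 | 5 | 5
  i=6: 1 | 1 | 1 | 1 | 1 | 2 | 3 | 4 | 5 | 5 | 6 | 6
  i=7: 1 | 1 | 1 | 1 | 2 | 3 | 4 | 5 | 6 | 6 | 7 | 7
  i=8: 1 | 1 | 1 | 1 | 2 | 3 | 4 | 5 | 6 | 6 | 7 | 8
  i=9: 1 | 1 | 1 | 2 | 3 | 4 | 5 | 6 | 7 | 7 | 8 | 9
  i=10: 1 | 1 | 1 | 2 | 3 | 4 | 5 | 6 | 7 | 8 | 9 | 10
  i=11: 1 | 2 | 2 | 3 | 4 | 5 | 6 | 7 | 8 | 9 | 10 | 11
  i=12: 1 | 2 | 3 | 4 | 5 | 6 | 7 | 8 | 9 | 10 | 11 | 12

hence w(1..12) = (7, 9, 6, 1, 11, 8, 5, 12, 4, 10, 2, 3).

9 SE-corners of the 39-cell Rothe diagram give Ess(w):

[(2, 6, 0), (2, 8, 1), (3, 5, 0), (5, 8, 3), (5, 10, 4), (6, 5, 1), (8, 4, 1), (8, 10, 6), (10, 3, 1)]


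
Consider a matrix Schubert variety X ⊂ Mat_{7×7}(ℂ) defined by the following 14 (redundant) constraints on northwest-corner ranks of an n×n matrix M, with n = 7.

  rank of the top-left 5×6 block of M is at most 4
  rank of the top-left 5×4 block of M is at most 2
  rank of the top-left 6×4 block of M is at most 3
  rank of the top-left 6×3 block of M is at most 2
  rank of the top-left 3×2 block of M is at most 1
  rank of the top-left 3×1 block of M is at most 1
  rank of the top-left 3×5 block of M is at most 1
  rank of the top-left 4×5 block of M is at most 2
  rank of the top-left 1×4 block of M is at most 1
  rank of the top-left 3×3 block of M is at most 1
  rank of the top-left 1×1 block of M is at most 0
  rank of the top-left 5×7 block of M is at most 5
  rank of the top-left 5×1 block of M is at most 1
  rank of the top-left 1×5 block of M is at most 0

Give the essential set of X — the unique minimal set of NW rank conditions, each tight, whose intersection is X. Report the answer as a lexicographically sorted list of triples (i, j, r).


The tightest implied rank at each (i,j), from the 14 conditions:

  0 | 0 | 0 | 0 | 0 | 1 | 1
  1 | 1 | 1 | 1 | 1 | 2 | 2
  1 | 1 | 1 | 1 | 1 | 2 | 3
  1 | 2 | 2 | 2 | 2 | 3 | 4
  1 | 2 | 2 | 2 | 3 | 4 | 5
  1 | 2 | 2 | 3 | 4 | 5 | 6
  1 | 2 | 3 | 4 | 5 | 6 | 7

giving w = (6, 1, 7, 2, 5, 4, 3) via Δ²R.

Fulton essential set (4 of the 12 Rothe cells):

[(1, 5, 0), (3, 5, 1), (5, 4, 2), (6, 3, 2)]


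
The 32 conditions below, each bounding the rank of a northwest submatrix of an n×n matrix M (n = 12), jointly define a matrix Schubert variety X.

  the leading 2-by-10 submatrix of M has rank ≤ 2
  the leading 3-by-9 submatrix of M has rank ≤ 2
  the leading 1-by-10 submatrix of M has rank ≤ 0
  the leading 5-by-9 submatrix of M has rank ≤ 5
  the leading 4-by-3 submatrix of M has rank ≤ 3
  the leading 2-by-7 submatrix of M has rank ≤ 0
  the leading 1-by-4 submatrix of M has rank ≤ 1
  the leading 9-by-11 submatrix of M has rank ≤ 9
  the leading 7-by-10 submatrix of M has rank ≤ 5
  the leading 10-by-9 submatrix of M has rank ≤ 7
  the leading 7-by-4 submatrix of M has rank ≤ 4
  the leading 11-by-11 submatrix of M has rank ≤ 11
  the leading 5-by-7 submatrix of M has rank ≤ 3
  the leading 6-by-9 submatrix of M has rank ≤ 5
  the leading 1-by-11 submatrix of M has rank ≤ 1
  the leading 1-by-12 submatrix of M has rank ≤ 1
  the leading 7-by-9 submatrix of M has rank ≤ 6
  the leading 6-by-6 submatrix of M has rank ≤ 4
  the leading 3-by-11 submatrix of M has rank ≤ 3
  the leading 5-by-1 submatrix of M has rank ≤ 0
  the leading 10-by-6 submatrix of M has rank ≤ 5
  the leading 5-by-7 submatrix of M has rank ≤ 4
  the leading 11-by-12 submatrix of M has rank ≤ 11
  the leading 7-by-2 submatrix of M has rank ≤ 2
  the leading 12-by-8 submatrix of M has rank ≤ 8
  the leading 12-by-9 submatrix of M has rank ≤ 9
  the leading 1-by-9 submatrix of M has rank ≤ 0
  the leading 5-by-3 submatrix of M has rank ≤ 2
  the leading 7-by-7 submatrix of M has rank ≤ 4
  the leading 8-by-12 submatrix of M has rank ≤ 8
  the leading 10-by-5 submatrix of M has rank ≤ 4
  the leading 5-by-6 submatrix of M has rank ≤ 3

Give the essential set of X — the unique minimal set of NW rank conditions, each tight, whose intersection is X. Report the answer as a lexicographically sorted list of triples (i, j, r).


Computing R[i][j] = min implied NW-rank bound (n=12, 32 conditions):

  R[1]: 0 0 0 0 0 0 0 0 0 0 1 1
  R[2]: 0 0 0 0 0 0 0 1 1 1 2 2
  R[3]: 0 1 1 1 1 1 1 2 2 2 3 3
  R[4]: 0 1 2 2 2 2 2 3 3 3 4 4
  R[5]: 0 1 2 3 3 3 3 4 4 4 5 5
  R[6]: 1 2 3 4 4 4 4 5 5 5 6 6
  R[7]: 1 2 3 4 4 4 4 5 5 5 6 7
  R[8]: 1 2 3 4 4 5 5 6 6 6 7 8
  R[9]: 1 2 3 4 4 5 6 7 7 7 8 9
  R[10]: 1 2 3 4 4 5 6 7 7 8 9 10
  R[11]: 1 2 3 4 5 6 7 8 8 9 10 11
  R[12]: 1 2 3 4 5 6 7 8 9 10 11 12

so w = (11, 8, 2, 3, 4, 1, 12, 6, 7, 10, 5, 9).

D(w) has 29 cells with 7 SE-corners; essential set:

[(1, 10, 0), (2, 7, 0), (5, 1, 0), (7, 7, 4), (7, 10, 5), (10, 5, 4), (10, 9, 7)]


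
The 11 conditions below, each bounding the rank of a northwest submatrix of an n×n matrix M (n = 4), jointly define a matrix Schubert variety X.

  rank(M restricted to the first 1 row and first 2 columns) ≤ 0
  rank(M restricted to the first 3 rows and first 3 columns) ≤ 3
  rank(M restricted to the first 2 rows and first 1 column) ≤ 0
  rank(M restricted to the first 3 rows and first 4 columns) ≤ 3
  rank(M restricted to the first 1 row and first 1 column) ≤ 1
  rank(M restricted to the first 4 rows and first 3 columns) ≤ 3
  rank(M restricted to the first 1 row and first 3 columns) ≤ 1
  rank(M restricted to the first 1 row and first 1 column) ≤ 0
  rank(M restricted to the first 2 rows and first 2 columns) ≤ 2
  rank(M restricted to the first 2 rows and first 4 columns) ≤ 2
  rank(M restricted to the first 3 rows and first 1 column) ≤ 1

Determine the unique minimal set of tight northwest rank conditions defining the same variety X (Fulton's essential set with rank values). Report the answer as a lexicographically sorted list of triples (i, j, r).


Recovering R(i,j) via the rank-extension bound from the 11 conditions:

  R[1]: 0 | 0 | 1 | 1
  R[2]: 0 | 1 | 2 | 2
  R[3]: 1 | 2 | 3 | 3
  R[4]: 1 | 2 | 3 | 4

the unique w with this rank table is (3, 2, 1, 4).

Fulton essential set (2 of the 3 Rothe cells):

[(1, 2, 0), (2, 1, 0)]


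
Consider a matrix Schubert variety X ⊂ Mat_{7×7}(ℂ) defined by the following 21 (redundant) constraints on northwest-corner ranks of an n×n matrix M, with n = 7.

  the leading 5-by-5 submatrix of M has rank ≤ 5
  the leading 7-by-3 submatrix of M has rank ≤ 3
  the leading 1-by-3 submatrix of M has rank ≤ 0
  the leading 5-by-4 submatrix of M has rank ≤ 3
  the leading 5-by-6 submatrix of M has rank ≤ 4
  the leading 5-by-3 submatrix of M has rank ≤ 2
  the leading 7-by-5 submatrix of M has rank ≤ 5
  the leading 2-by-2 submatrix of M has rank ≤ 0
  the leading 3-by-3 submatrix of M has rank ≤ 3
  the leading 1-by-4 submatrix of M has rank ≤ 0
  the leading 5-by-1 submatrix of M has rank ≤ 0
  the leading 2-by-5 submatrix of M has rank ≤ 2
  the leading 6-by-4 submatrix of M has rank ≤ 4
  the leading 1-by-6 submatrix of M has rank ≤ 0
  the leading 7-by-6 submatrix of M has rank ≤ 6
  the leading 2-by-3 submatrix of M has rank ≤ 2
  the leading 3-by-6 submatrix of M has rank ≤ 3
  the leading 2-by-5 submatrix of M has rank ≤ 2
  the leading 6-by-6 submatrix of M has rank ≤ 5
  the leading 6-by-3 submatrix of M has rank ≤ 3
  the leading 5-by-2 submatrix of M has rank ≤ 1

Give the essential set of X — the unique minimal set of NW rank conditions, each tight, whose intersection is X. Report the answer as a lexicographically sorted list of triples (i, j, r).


Propagating the 21 rank bounds to every northwest block:

  R[1]: 0 | 0 | 0 | 0 | 0 | 0 | 1
  R[2]: 0 | 0 | 1 | 1 | 1 | 1 | 2
  R[3]: 0 | 1 | 2 | 2 | 2 | 2 | 3
  R[4]: 0 | 1 | 2 | 3 | 3 | 3 | 4
  R[5]: 0 | 1 | 2 | 3 | 4 | 4 | 5
  R[6]: 1 | 2 | 3 | 4 | 5 | 5 | 6
  R[7]: 1 | 2 | 3 | 4 | 5 | 6 | 7

reading off 1-entries of Δ²R: w = (7, 3, 2, 4, 5, 1, 6).

ℓ(w)=11; the 3 essential cells (i,j,r):

[(1, 6, 0), (2, 2, 0), (5, 1, 0)]


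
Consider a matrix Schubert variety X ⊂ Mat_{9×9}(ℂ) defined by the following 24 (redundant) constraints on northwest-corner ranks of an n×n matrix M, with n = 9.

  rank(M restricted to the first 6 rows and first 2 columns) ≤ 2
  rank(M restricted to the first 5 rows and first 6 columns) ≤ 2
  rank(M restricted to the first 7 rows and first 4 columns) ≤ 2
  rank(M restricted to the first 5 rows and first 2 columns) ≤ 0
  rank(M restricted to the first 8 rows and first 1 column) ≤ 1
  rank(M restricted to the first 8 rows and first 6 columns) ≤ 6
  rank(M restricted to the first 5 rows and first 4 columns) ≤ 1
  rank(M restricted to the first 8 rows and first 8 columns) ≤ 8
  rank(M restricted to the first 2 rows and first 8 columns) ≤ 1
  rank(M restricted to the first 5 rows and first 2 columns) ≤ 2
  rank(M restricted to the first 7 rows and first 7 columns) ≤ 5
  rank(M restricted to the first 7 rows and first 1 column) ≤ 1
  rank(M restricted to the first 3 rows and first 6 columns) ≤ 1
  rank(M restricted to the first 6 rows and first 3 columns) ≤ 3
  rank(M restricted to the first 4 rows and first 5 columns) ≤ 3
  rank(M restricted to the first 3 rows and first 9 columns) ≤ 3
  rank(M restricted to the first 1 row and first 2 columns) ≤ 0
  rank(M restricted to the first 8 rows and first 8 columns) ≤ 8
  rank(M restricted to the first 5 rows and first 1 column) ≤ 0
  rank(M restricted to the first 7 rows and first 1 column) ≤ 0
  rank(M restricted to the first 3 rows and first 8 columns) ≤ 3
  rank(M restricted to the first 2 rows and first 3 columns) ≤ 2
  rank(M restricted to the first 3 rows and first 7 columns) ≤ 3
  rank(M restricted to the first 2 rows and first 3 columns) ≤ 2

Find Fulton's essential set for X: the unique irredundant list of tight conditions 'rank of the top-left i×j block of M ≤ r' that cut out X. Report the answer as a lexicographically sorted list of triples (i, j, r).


Recovering R(i,j) via the rank-extension bound from the 24 conditions:

  R[1]: 0 0 1 1 1 1 1 1 1
  R[2]: 0 0 1 1 1 1 1 1 2
  R[3]: 0 0 1 1 1 1 2 2 3
  R[4]: 0 0 1 1 2 2 3 3 4
  R[5]: 0 0 1 1 2 2 3 4 5
  R[6]: 0 1 2 2 3 3 4 5 6
  R[7]: 0 1 2 2 3 4 5 6 7
  R[8]: 1 2 3 3 4 5 6 7 8
  R[9]: 1 2 3 4 5 6 7 8 9

giving w = (3, 9, 7, 5, 8, 2, 6, 1, 4) via Δ²R.

ℓ(w)=24; the 7 essential cells (i,j,r):

[(2, 8, 1), (3, 6, 1), (5, 2, 0), (5, 4, 1), (5, 6, 2), (7, 1, 0), (7, 4, 2)]


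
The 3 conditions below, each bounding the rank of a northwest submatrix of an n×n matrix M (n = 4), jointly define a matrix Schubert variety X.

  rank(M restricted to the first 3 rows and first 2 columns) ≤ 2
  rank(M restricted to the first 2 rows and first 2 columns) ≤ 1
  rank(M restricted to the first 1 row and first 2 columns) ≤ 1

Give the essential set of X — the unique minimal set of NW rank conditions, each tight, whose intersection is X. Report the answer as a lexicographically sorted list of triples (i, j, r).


Rank table r_w(4×4) implied by the 3 constraints:

  R[1]: 1 | 1 | 1 | 1
  R[2]: 1 | 1 | 2 | 2
  R[3]: 1 | 2 | 3 | 3
  R[4]: 1 | 2 | 3 | 4

the unique w with this rank table is (1, 3, 2, 4).

1 SE-corner of the 1-cell Rothe diagram gives Ess(w):

[(2, 2, 1)]


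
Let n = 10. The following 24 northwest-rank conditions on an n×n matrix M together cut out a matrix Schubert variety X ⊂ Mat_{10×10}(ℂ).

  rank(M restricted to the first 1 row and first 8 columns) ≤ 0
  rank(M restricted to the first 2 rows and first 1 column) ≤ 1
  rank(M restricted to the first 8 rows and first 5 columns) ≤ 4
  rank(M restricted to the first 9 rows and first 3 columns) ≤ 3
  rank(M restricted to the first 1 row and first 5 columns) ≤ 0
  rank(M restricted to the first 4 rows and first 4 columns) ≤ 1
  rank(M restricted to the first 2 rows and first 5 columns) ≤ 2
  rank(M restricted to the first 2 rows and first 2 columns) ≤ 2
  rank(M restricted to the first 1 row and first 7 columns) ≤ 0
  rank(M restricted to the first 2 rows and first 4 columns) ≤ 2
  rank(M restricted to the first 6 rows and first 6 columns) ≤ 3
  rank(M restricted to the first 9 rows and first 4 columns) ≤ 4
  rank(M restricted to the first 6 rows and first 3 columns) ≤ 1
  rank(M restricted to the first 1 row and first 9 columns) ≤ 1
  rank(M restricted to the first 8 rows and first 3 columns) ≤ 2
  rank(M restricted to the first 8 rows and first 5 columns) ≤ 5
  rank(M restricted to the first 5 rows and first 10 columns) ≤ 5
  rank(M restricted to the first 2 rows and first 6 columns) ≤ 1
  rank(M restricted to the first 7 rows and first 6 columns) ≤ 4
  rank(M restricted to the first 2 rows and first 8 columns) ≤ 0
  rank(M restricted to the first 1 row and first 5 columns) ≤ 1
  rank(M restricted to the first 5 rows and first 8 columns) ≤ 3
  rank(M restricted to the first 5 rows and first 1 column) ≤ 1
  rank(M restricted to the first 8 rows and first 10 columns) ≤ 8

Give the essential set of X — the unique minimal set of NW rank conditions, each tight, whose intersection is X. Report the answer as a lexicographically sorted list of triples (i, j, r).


Recovering R(i,j) via the rank-extension bound from the 24 conditions:

  row 1: 0, 0, 0, 0, 0, 0, 0, 0, 1, 1
  row 2: 0, 0, 0, 0, 0, 0, 0, 0, 1, 2
  row 3: 1, 1, 1, 1, 1, 1, 1, 1, 2, 3
  row 4: 1, 1, 1, 1, 2, 2, 2, 2, 3, 4
  row 5: 1, 1, 1, 2, 3, 3, 3, 3, 4, 5
  row 6: 1, 1, 1, 2, 3, 3, 4, 4, 5, 6
  row 7: 1, 2, 2, 3, 4, 4, 5, 5, 6, 7
  row 8: 1, 2, 2, 3, 4, 5, 6, 6, 7, 8
  row 9: 1, 2, 3, 4, 5, 6, 7, 7, 8, 9
  row 10: 1, 2, 3, 4, 5, 6, 7, 8, 9, 10

hence w(1..10) = (9, 10, 1, 5, 4, 7, 2, 6, 3, 8).

Rothe diagram D(w) (25 cells), 5 SE-corners (essential conditions):

[(2, 8, 0), (4, 4, 1), (6, 3, 1), (6, 6, 3), (8, 3, 2)]


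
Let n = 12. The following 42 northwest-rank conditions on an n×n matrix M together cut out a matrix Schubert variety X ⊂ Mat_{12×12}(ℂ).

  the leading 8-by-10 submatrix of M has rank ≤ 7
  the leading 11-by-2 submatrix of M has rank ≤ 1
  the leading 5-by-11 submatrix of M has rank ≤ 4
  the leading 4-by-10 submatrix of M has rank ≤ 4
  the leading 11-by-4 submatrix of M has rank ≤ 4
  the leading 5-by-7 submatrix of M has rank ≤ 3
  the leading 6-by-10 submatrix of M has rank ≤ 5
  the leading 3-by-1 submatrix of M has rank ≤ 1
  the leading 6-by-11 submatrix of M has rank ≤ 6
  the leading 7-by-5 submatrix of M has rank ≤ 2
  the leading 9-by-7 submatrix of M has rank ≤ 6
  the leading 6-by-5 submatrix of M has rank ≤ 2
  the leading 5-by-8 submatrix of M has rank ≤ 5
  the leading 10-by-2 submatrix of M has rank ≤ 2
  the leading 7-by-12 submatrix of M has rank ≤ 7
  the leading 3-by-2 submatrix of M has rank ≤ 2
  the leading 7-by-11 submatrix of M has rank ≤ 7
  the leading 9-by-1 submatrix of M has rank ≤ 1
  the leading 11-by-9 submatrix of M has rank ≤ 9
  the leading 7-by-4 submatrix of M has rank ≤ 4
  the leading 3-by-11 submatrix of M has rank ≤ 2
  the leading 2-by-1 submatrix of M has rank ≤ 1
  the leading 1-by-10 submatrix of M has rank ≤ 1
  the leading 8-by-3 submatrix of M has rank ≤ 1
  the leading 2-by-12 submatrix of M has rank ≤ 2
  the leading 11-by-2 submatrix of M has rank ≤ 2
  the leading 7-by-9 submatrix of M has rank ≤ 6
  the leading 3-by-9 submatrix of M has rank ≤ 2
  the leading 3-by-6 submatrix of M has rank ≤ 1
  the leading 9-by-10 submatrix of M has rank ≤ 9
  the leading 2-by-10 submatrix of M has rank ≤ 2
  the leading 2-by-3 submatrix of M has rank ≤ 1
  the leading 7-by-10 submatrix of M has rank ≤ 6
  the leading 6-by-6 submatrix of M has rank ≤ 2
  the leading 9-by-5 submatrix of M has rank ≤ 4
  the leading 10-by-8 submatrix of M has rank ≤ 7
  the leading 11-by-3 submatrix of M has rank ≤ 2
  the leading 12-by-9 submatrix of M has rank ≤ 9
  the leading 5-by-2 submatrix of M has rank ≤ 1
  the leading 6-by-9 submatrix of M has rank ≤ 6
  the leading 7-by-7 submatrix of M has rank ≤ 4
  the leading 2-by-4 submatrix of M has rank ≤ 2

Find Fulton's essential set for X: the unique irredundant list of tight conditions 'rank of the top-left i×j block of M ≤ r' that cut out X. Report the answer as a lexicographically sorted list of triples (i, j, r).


Computing R[i][j] = min implied NW-rank bound (n=12, 42 conditions):

  R[1]: 1, 1, 1, 1, 1, 1, 1, 1, 1, 1, 1, 1
  R[2]: 1, 1, 1, 1, 1, 1, 2, 2, 2, 2, 2, 2
  R[3]: 1, 1, 1, 1, 1, 1, 2, 2, 2, 2, 2, 3
  R[4]: 1, 1, 1, 2, 2, 2, 3, 3, 3, 3, 3, 4
  R[5]: 1, 1, 1, 2, 2, 2, 3, 4, 4, 4, 4, 5
  R[6]: 1, 1, 1, 2, 2, 2, 3, 4, 5, 5, 5, 6
  R[7]: 1, 1, 1, 2, 2, 3, 4, 5, 6, 6, 6, 7
  R[8]: 1, 1, 1, 2, 3, 4, 5, 6, 7, 7, 7, 8
  R[9]: 1, 1, 2, 3, 4, 5, 6, 7, 8, 8, 8, 9
  R[10]: 1, 1, 2, 3, 4, 5, 6, 7, 8, 9, 9, 10
  R[11]: 1, 1, 2, 3, 4, 5, 6, 7, 8, 9, 10, 11
  R[12]: 1, 2, 3, 4, 5, 6, 7, 8, 9, 10, 11, 12

so w = (1, 7, 12, 4, 8, 9, 6, 5, 3, 10, 11, 2).

6 SE-corners of the 32-cell Rothe diagram give Ess(w):

[(3, 6, 1), (3, 11, 2), (6, 6, 2), (7, 5, 2), (8, 3, 1), (11, 2, 1)]


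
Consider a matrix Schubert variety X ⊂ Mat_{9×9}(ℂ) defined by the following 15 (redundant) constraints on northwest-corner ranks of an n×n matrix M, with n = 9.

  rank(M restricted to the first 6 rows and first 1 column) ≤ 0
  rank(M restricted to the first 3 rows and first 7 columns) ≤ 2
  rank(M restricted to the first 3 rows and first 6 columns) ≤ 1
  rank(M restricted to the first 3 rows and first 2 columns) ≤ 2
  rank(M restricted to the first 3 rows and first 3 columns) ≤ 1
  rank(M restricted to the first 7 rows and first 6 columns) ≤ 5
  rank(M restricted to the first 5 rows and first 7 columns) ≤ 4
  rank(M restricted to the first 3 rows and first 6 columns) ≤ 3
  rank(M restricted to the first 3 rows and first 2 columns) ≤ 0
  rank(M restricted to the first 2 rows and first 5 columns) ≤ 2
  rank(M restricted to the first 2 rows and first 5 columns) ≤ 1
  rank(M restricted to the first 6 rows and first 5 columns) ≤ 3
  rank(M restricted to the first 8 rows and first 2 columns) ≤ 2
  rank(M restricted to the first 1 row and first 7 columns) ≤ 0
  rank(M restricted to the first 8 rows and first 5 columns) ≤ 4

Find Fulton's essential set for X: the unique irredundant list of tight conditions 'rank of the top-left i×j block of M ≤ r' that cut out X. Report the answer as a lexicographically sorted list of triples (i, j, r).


Recovering R(i,j) via the rank-extension bound from the 15 conditions:

  i=1: 0 | 0 | 0 | 0 | 0 | 0 | 0 | 1 | 1
  i=2: 0 | 0 | 1 | 1 | 1 | 1 | 1 | 2 | 2
  i=3: 0 | 0 | 1 | 1 | 1 | 1 | 2 | 3 | 3
  i=4: 0 | 1 | 2 | 2 | 2 | 2 | 3 | 4 | 4
  i=5: 0 | 1 | 2 | 3 | 3 | 3 | 4 | 5 | 5
  i=6: 0 | 1 | 2 | 3 | 3 | 4 | 5 | 6 | 6
  i=7: 1 | 2 | 3 | 4 | 4 | 5 | 6 | 7 | 7
  i=8: 1 | 2 | 3 | 4 | 4 | 5 | 6 | 7 | 8
  i=9: 1 | 2 | 3 | 4 | 5 | 6 | 7 | 8 | 9

reading off 1-entries of Δ²R: w = (8, 3, 7, 2, 4, 6, 1, 9, 5).

D(w) has 19 cells with 6 SE-corners; essential set:

[(1, 7, 0), (3, 2, 0), (3, 6, 1), (6, 1, 0), (6, 5, 3), (8, 5, 4)]


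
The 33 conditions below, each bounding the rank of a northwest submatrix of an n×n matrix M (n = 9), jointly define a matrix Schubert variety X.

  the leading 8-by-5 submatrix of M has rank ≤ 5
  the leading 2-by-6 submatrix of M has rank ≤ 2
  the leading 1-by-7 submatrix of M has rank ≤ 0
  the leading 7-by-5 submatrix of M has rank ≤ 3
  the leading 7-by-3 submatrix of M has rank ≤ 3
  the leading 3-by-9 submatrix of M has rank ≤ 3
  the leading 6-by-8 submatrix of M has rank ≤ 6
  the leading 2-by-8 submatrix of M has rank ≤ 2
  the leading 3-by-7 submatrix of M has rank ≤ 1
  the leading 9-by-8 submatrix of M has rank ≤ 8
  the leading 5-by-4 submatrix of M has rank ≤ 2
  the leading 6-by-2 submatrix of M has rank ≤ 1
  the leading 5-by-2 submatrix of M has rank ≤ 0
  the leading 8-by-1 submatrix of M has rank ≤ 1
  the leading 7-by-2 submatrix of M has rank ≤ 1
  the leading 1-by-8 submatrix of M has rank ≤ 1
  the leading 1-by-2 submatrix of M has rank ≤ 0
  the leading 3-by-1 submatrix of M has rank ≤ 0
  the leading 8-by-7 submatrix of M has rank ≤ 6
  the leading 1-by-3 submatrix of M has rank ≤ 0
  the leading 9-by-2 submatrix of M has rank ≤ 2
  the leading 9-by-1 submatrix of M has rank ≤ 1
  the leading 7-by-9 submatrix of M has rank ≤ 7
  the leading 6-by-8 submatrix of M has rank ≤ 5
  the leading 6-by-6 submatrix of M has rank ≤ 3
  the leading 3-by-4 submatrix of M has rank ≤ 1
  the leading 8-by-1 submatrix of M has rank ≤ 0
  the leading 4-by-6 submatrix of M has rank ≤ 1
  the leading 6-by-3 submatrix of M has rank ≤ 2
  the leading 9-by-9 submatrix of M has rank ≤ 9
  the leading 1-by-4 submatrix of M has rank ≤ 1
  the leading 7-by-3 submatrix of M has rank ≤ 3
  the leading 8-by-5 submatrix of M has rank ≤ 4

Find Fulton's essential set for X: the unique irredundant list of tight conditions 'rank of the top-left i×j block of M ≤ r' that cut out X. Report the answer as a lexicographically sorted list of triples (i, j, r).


Reconstructing r_w from the 33 given conditions:

  0  0  0  0  0  0  0  1  1
  0  0  1  1  1  1  1  2  2
  0  0  1  1  1  1  1  2  3
  0  0  1  1  1  1  2  3  4
  0  0  1  2  2  2  3  4  5
  0  1  2  3  3  3  4  5  6
  0  1  2  3  3  4  5  6  7
  0  1  2  3  4  5  6  7  8
  1  2  3  4  5  6  7  8  9

reading off 1-entries of Δ²R: w = (8, 3, 9, 7, 4, 2, 6, 5, 1).

|D(w)|=26, |Ess(w)|=6:

[(1, 7, 0), (3, 7, 1), (4, 6, 1), (5, 2, 0), (7, 5, 3), (8, 1, 0)]


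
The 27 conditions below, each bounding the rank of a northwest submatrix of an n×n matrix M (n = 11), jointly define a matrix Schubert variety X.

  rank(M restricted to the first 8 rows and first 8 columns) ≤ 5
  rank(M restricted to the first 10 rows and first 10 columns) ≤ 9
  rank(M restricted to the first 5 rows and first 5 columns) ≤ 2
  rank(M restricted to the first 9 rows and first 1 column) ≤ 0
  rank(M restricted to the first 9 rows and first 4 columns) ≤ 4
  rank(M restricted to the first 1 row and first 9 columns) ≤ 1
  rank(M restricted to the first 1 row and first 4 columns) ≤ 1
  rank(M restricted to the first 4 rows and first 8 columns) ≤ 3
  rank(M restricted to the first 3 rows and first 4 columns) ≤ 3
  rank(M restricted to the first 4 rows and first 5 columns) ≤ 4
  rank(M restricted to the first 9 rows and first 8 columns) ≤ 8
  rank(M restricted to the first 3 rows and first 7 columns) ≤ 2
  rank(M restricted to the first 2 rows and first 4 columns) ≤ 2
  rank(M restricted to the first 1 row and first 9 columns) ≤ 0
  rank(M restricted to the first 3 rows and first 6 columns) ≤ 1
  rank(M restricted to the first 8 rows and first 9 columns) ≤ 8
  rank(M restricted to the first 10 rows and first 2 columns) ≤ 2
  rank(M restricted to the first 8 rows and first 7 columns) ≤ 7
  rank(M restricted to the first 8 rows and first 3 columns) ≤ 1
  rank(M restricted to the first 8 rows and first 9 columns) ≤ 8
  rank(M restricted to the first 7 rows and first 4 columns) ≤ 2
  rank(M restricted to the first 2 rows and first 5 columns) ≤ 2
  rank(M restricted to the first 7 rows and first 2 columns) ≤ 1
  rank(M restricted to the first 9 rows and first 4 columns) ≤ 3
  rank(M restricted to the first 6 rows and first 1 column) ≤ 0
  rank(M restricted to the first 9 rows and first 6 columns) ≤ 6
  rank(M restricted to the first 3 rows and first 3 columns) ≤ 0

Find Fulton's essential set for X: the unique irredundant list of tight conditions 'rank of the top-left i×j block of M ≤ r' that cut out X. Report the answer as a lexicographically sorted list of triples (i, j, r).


Reconstructing r_w from the 27 given conditions:

  R[1]: 0, 0, 0, 0, 0, 0, 0, 0, 0, 1, 1
  R[2]: 0, 0, 0, 1, 1, 1, 1, 1, 1, 2, 2
  R[3]: 0, 0, 0, 1, 1, 1, 2, 2, 2, 3, 3
  R[4]: 0, 1, 1, 2, 2, 2, 3, 3, 3, 4, 4
  R[5]: 0, 1, 1, 2, 2, 3, 4, 4, 4, 5, 5
  R[6]: 0, 1, 1, 2, 3, 4, 5, 5, 5, 6, 6
  R[7]: 0, 1, 1, 2, 3, 4, 5, 5, 6, 7, 7
  R[8]: 0, 1, 1, 2, 3, 4, 5, 5, 6, 7, 8
  R[9]: 0, 1, 2, 3, 4, 5, 6, 6, 7, 8, 9
  R[10]: 1, 2, 3, 4, 5, 6, 7, 7, 8, 9, 10
  R[11]: 1, 2, 3, 4, 5, 6, 7, 8, 9, 10, 11

so w = (10, 4, 7, 2, 6, 5, 9, 11, 3, 1, 8).

Rothe diagram D(w) (30 cells), 7 SE-corners (essential conditions):

[(1, 9, 0), (3, 3, 0), (3, 6, 1), (5, 5, 2), (8, 3, 1), (8, 8, 5), (9, 1, 0)]


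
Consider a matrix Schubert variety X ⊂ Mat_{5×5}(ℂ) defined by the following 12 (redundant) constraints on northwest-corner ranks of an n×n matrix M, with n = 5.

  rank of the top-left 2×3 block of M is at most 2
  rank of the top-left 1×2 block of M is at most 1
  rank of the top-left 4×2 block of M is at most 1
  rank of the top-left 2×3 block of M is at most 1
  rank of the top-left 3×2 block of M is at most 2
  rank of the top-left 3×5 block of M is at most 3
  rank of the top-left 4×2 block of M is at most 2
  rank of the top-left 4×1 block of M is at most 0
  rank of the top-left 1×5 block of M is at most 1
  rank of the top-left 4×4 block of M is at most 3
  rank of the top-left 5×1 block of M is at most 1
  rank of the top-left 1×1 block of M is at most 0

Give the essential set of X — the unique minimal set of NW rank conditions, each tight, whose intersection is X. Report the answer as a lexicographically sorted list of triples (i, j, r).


Computing R[i][j] = min implied NW-rank bound (n=5, 12 conditions):

  R[1]: 0 1 1 1 1
  R[2]: 0 1 1 2 2
  R[3]: 0 1 2 3 3
  R[4]: 0 1 2 3 4
  R[5]: 1 2 3 4 5

reading off 1-entries of Δ²R: w = (2, 4, 3, 5, 1).

|D(w)|=5, |Ess(w)|=2:

[(2, 3, 1), (4, 1, 0)]


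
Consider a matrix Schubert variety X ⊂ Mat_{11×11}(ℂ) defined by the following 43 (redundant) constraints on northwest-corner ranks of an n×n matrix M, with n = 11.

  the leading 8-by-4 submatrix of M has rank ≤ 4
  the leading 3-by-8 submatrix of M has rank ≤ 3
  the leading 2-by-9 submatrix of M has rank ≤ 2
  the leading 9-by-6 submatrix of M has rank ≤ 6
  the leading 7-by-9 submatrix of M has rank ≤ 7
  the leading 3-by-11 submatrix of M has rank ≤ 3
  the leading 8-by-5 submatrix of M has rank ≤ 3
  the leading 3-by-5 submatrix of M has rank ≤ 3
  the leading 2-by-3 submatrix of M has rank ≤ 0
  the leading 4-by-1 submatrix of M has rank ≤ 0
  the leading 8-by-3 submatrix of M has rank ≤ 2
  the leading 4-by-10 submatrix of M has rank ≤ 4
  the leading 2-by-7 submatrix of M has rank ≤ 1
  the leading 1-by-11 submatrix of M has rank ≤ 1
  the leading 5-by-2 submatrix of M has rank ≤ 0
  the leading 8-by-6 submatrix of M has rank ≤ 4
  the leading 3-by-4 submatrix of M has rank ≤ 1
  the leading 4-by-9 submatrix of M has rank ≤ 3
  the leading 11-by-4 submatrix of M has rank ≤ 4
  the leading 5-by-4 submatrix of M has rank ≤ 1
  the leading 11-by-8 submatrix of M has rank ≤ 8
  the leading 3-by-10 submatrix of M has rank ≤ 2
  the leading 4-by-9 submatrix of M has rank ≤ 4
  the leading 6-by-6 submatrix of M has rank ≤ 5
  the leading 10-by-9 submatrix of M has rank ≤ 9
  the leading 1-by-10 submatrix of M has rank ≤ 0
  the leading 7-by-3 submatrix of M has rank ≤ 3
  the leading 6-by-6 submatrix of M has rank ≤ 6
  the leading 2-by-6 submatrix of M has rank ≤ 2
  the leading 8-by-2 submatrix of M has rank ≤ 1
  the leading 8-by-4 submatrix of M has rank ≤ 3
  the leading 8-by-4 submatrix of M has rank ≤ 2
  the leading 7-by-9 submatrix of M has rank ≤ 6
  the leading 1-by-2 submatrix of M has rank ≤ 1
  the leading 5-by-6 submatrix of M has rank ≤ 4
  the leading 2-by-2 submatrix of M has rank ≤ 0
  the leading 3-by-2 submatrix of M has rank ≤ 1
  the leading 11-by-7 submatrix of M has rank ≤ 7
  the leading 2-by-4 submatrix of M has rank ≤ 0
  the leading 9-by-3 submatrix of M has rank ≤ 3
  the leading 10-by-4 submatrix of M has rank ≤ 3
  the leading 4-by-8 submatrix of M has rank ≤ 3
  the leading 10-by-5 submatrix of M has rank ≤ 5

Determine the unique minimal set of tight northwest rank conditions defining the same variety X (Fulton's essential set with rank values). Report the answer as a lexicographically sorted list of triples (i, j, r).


The tightest implied rank at each (i,j), from the 43 conditions:

  R[1]: 0 | 0 | 0 | 0 | 0 | 0 | 0 | 0 | 0 | 0 | 1
  R[2]: 0 | 0 | 0 | 0 | 1 | 1 | 1 | 1 | 1 | 1 | 2
  R[3]: 0 | 0 | 1 | 1 | 2 | 2 | 2 | 2 | 2 | 2 | 3
  R[4]: 0 | 0 | 1 | 1 | 2 | 3 | 3 | 3 | 3 | 3 | 4
  R[5]: 0 | 0 | 1 | 1 | 2 | 3 | 4 | 4 | 4 | 4 | 5
  R[6]: 1 | 1 | 2 | 2 | 3 | 4 | 5 | 5 | 5 | 5 | 6
  R[7]: 1 | 1 | 2 | 2 | 3 | 4 | 5 | 6 | 6 | 6 | 7
  R[8]: 1 | 1 | 2 | 2 | 3 | 4 | 5 | 6 | 7 | 7 | 8
  R[9]: 1 | 2 | 3 | 3 | 4 | 5 | 6 | 7 | 8 | 8 | 9
  R[10]: 1 | 2 | 3 | 3 | 4 | 5 | 6 | 7 | 8 | 9 | 10
  R[11]: 1 | 2 | 3 | 4 | 5 | 6 | 7 | 8 | 9 | 10 | 11

hence w(1..11) = (11, 5, 3, 6, 7, 1, 8, 9, 2, 10, 4).

|D(w)|=27, |Ess(w)|=7:

[(1, 10, 0), (2, 4, 0), (5, 2, 0), (5, 4, 1), (8, 2, 1), (8, 4, 2), (10, 4, 3)]


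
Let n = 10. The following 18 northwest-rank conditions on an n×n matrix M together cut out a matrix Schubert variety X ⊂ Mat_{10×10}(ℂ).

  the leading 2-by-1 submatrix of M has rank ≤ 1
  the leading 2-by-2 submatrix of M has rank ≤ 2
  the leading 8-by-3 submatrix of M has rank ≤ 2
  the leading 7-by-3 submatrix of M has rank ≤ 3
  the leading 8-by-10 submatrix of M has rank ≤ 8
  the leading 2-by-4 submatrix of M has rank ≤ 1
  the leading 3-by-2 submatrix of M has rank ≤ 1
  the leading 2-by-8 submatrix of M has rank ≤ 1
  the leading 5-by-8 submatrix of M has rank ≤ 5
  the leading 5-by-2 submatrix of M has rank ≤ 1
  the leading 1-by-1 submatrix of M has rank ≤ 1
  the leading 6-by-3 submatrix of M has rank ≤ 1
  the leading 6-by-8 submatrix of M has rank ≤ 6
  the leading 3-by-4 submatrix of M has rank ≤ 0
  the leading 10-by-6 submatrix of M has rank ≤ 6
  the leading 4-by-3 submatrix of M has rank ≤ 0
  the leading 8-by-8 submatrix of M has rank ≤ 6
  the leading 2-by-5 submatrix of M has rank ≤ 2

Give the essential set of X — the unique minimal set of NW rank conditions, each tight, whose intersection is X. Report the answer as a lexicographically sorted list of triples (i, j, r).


The tightest implied rank at each (i,j), from the 18 conditions:

  i=1: 0 | 0 | 0 | 0 | 1 | 1 | 1 | 1 | 1 | 1
  i=2: 0 | 0 | 0 | 0 | 1 | 1 | 1 | 1 | 2 | 2
  i=3: 0 | 0 | 0 | 0 | 1 | 2 | 2 | 2 | 3 | 3
  i=4: 0 | 0 | 0 | 1 | 2 | 3 | 3 | 3 | 4 | 4
  i=5: 1 | 1 | 1 | 2 | 3 | 4 | 4 | 4 | 5 | 5
  i=6: 1 | 1 | 1 | 2 | 3 | 4 | 5 | 5 | 6 | 6
  i=7: 1 | 2 | 2 | 3 | 4 | 5 | 6 | 6 | 7 | 7
  i=8: 1 | 2 | 2 | 3 | 4 | 5 | 6 | 6 | 7 | 8
  i=9: 1 | 2 | 3 | 4 | 5 | 6 | 7 | 7 | 8 | 9
  i=10: 1 | 2 | 3 | 4 | 5 | 6 | 7 | 8 | 9 | 10

second differences of R give the permutation w = (5, 9, 6, 4, 1, 7, 2, 10, 3, 8).

|D(w)|=22, |Ess(w)|=6:

[(2, 8, 1), (3, 4, 0), (4, 3, 0), (6, 3, 1), (8, 3, 2), (8, 8, 6)]


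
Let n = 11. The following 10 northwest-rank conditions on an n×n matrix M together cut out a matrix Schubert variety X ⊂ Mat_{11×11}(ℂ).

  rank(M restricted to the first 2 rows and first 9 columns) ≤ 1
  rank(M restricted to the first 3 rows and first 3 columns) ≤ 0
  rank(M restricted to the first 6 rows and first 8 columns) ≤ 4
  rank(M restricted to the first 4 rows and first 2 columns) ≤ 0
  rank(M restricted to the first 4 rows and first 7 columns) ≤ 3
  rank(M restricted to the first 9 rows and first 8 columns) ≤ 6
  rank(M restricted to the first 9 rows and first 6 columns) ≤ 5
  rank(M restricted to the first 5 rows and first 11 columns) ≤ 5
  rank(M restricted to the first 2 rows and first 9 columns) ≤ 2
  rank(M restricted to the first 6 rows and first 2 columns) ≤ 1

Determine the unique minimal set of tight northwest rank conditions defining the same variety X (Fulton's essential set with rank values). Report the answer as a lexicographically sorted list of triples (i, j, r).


Reconstructing r_w from the 10 given conditions:

  i=1: 0 | 0 | 0 | 1 | 1 | 1 | 1 | 1 | 1 | 1 | 1
  i=2: 0 | 0 | 0 | 1 | 1 | 1 | 1 | 1 | 1 | 2 | 2
  i=3: 0 | 0 | 0 | 1 | 2 | 2 | 2 | 2 | 2 | 3 | 3
  i=4: 0 | 0 | 1 | 2 | 3 | 3 | 3 | 3 | 3 | 4 | 4
  i=5: 1 | 1 | 2 | 3 | 4 | 4 | 4 | 4 | 4 | 5 | 5
  i=6: 1 | 1 | 2 | 3 | 4 | 4 | 4 | 4 | 5 | 6 | 6
  i=7: 1 | 2 | 3 | 4 | 5 | 5 | 5 | 5 | 6 | 7 | 7
  i=8: 1 | 2 | 3 | 4 | 5 | 5 | 6 | 6 | 7 | 8 | 8
  i=9: 1 | 2 | 3 | 4 | 5 | 5 | 6 | 6 | 7 | 8 | 9
  i=10: 1 | 2 | 3 | 4 | 5 | 6 | 7 | 7 | 8 | 9 | 10
  i=11: 1 | 2 | 3 | 4 | 5 | 6 | 7 | 8 | 9 | 10 | 11

second differences of R give the permutation w = (4, 10, 5, 3, 1, 9, 2, 7, 11, 6, 8).

|D(w)|=23, |Ess(w)|=7:

[(2, 9, 1), (3, 3, 0), (4, 2, 0), (6, 2, 1), (6, 8, 4), (9, 6, 5), (9, 8, 6)]


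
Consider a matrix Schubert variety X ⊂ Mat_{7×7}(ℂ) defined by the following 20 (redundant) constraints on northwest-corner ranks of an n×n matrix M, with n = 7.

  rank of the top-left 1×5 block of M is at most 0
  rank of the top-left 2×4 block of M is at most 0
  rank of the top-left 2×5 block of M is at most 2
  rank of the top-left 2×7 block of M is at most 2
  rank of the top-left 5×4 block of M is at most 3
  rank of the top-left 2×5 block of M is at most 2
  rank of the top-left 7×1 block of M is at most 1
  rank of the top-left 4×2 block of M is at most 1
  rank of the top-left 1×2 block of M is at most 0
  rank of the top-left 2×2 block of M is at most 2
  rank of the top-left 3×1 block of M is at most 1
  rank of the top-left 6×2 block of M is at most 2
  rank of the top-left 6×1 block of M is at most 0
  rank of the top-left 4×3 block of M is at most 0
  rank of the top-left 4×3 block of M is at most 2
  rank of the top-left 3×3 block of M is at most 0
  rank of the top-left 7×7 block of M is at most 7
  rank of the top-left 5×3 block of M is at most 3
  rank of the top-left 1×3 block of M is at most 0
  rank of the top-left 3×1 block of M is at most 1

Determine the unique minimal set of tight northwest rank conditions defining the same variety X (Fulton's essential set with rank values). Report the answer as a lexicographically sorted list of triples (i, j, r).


The tightest implied rank at each (i,j), from the 20 conditions:

  R[1]: 0 0 0 0 0 1 1
  R[2]: 0 0 0 0 1 2 2
  R[3]: 0 0 0 1 2 3 3
  R[4]: 0 0 0 1 2 3 4
  R[5]: 0 1 1 2 3 4 5
  R[6]: 0 1 2 3 4 5 6
  R[7]: 1 2 3 4 5 6 7

giving w = (6, 5, 4, 7, 2, 3, 1) via Δ²R.

ℓ(w)=17; the 4 essential cells (i,j,r):

[(1, 5, 0), (2, 4, 0), (4, 3, 0), (6, 1, 0)]
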